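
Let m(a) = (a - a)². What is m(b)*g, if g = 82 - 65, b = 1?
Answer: 0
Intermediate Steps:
m(a) = 0 (m(a) = 0² = 0)
g = 17
m(b)*g = 0*17 = 0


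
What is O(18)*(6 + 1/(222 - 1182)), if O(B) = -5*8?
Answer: -5759/24 ≈ -239.96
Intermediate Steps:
O(B) = -40
O(18)*(6 + 1/(222 - 1182)) = -40*(6 + 1/(222 - 1182)) = -40*(6 + 1/(-960)) = -40*(6 - 1/960) = -40*5759/960 = -5759/24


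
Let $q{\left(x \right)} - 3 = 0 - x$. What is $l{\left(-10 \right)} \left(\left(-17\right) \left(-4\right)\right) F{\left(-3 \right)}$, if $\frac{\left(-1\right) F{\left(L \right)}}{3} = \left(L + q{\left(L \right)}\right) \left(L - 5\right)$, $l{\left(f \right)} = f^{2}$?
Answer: $489600$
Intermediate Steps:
$q{\left(x \right)} = 3 - x$ ($q{\left(x \right)} = 3 + \left(0 - x\right) = 3 - x$)
$F{\left(L \right)} = 45 - 9 L$ ($F{\left(L \right)} = - 3 \left(L - \left(-3 + L\right)\right) \left(L - 5\right) = - 3 \cdot 3 \left(-5 + L\right) = - 3 \left(-15 + 3 L\right) = 45 - 9 L$)
$l{\left(-10 \right)} \left(\left(-17\right) \left(-4\right)\right) F{\left(-3 \right)} = \left(-10\right)^{2} \left(\left(-17\right) \left(-4\right)\right) \left(45 - -27\right) = 100 \cdot 68 \left(45 + 27\right) = 6800 \cdot 72 = 489600$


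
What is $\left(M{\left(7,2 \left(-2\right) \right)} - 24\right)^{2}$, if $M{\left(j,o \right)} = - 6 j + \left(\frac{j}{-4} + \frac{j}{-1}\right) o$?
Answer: $961$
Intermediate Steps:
$M{\left(j,o \right)} = - 6 j - \frac{5 j o}{4}$ ($M{\left(j,o \right)} = - 6 j + \left(j \left(- \frac{1}{4}\right) + j \left(-1\right)\right) o = - 6 j + \left(- \frac{j}{4} - j\right) o = - 6 j + - \frac{5 j}{4} o = - 6 j - \frac{5 j o}{4}$)
$\left(M{\left(7,2 \left(-2\right) \right)} - 24\right)^{2} = \left(\left(- \frac{1}{4}\right) 7 \left(24 + 5 \cdot 2 \left(-2\right)\right) - 24\right)^{2} = \left(\left(- \frac{1}{4}\right) 7 \left(24 + 5 \left(-4\right)\right) - 24\right)^{2} = \left(\left(- \frac{1}{4}\right) 7 \left(24 - 20\right) - 24\right)^{2} = \left(\left(- \frac{1}{4}\right) 7 \cdot 4 - 24\right)^{2} = \left(-7 - 24\right)^{2} = \left(-31\right)^{2} = 961$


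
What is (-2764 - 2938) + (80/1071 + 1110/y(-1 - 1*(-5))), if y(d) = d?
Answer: -11619119/2142 ≈ -5424.4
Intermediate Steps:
(-2764 - 2938) + (80/1071 + 1110/y(-1 - 1*(-5))) = (-2764 - 2938) + (80/1071 + 1110/(-1 - 1*(-5))) = -5702 + (80*(1/1071) + 1110/(-1 + 5)) = -5702 + (80/1071 + 1110/4) = -5702 + (80/1071 + 1110*(1/4)) = -5702 + (80/1071 + 555/2) = -5702 + 594565/2142 = -11619119/2142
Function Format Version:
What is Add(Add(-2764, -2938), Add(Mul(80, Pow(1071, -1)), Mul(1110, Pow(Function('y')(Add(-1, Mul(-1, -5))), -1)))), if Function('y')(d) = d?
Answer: Rational(-11619119, 2142) ≈ -5424.4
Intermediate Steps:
Add(Add(-2764, -2938), Add(Mul(80, Pow(1071, -1)), Mul(1110, Pow(Function('y')(Add(-1, Mul(-1, -5))), -1)))) = Add(Add(-2764, -2938), Add(Mul(80, Pow(1071, -1)), Mul(1110, Pow(Add(-1, Mul(-1, -5)), -1)))) = Add(-5702, Add(Mul(80, Rational(1, 1071)), Mul(1110, Pow(Add(-1, 5), -1)))) = Add(-5702, Add(Rational(80, 1071), Mul(1110, Pow(4, -1)))) = Add(-5702, Add(Rational(80, 1071), Mul(1110, Rational(1, 4)))) = Add(-5702, Add(Rational(80, 1071), Rational(555, 2))) = Add(-5702, Rational(594565, 2142)) = Rational(-11619119, 2142)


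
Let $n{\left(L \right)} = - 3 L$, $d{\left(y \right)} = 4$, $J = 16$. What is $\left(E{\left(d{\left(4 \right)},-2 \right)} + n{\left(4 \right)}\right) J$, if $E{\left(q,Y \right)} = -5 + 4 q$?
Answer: $-16$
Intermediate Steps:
$\left(E{\left(d{\left(4 \right)},-2 \right)} + n{\left(4 \right)}\right) J = \left(\left(-5 + 4 \cdot 4\right) - 12\right) 16 = \left(\left(-5 + 16\right) - 12\right) 16 = \left(11 - 12\right) 16 = \left(-1\right) 16 = -16$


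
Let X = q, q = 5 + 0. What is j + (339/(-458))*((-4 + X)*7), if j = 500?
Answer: 226627/458 ≈ 494.82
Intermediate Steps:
q = 5
X = 5
j + (339/(-458))*((-4 + X)*7) = 500 + (339/(-458))*((-4 + 5)*7) = 500 + (339*(-1/458))*(1*7) = 500 - 339/458*7 = 500 - 2373/458 = 226627/458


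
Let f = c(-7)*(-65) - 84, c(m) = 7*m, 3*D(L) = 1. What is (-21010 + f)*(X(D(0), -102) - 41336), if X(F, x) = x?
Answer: 742113142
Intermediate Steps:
D(L) = ⅓ (D(L) = (⅓)*1 = ⅓)
f = 3101 (f = (7*(-7))*(-65) - 84 = -49*(-65) - 84 = 3185 - 84 = 3101)
(-21010 + f)*(X(D(0), -102) - 41336) = (-21010 + 3101)*(-102 - 41336) = -17909*(-41438) = 742113142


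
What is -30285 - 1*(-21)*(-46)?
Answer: -31251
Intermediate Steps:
-30285 - 1*(-21)*(-46) = -30285 + 21*(-46) = -30285 - 966 = -31251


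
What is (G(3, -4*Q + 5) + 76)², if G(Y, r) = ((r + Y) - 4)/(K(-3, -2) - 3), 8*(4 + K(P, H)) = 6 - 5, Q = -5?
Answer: 15904144/3025 ≈ 5257.6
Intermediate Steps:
K(P, H) = -31/8 (K(P, H) = -4 + (6 - 5)/8 = -4 + (⅛)*1 = -4 + ⅛ = -31/8)
G(Y, r) = 32/55 - 8*Y/55 - 8*r/55 (G(Y, r) = ((r + Y) - 4)/(-31/8 - 3) = ((Y + r) - 4)/(-55/8) = (-4 + Y + r)*(-8/55) = 32/55 - 8*Y/55 - 8*r/55)
(G(3, -4*Q + 5) + 76)² = ((32/55 - 8/55*3 - 8*(-4*(-5) + 5)/55) + 76)² = ((32/55 - 24/55 - 8*(20 + 5)/55) + 76)² = ((32/55 - 24/55 - 8/55*25) + 76)² = ((32/55 - 24/55 - 40/11) + 76)² = (-192/55 + 76)² = (3988/55)² = 15904144/3025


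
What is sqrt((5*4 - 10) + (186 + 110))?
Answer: 3*sqrt(34) ≈ 17.493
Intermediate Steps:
sqrt((5*4 - 10) + (186 + 110)) = sqrt((20 - 10) + 296) = sqrt(10 + 296) = sqrt(306) = 3*sqrt(34)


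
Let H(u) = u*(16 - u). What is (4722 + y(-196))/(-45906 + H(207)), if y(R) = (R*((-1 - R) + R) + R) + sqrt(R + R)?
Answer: -1574/28481 - 14*I*sqrt(2)/85443 ≈ -0.055265 - 0.00023172*I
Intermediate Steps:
y(R) = sqrt(2)*sqrt(R) (y(R) = (R*(-1) + R) + sqrt(2*R) = (-R + R) + sqrt(2)*sqrt(R) = 0 + sqrt(2)*sqrt(R) = sqrt(2)*sqrt(R))
(4722 + y(-196))/(-45906 + H(207)) = (4722 + sqrt(2)*sqrt(-196))/(-45906 + 207*(16 - 1*207)) = (4722 + sqrt(2)*(14*I))/(-45906 + 207*(16 - 207)) = (4722 + 14*I*sqrt(2))/(-45906 + 207*(-191)) = (4722 + 14*I*sqrt(2))/(-45906 - 39537) = (4722 + 14*I*sqrt(2))/(-85443) = (4722 + 14*I*sqrt(2))*(-1/85443) = -1574/28481 - 14*I*sqrt(2)/85443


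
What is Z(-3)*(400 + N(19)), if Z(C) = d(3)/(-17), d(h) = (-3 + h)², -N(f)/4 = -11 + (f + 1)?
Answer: 0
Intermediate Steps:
N(f) = 40 - 4*f (N(f) = -4*(-11 + (f + 1)) = -4*(-11 + (1 + f)) = -4*(-10 + f) = 40 - 4*f)
Z(C) = 0 (Z(C) = (-3 + 3)²/(-17) = 0²*(-1/17) = 0*(-1/17) = 0)
Z(-3)*(400 + N(19)) = 0*(400 + (40 - 4*19)) = 0*(400 + (40 - 76)) = 0*(400 - 36) = 0*364 = 0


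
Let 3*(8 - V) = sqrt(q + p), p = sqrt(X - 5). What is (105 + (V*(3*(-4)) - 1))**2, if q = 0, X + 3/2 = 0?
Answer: 4*(4 + 2**(3/4)*13**(1/4)*sqrt(I))**2 ≈ 136.26 + 113.05*I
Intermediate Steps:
X = -3/2 (X = -3/2 + 0 = -3/2 ≈ -1.5000)
p = I*sqrt(26)/2 (p = sqrt(-3/2 - 5) = sqrt(-13/2) = I*sqrt(26)/2 ≈ 2.5495*I)
V = 8 - 2**(3/4)*13**(1/4)*sqrt(I)/6 (V = 8 - sqrt(0 + I*sqrt(26)/2)/3 = 8 - 2**(3/4)*13**(1/4)*sqrt(I)/2/3 = 8 - 2**(3/4)*13**(1/4)*sqrt(I)/6 ≈ 7.6236 - 0.37635*I)
(105 + (V*(3*(-4)) - 1))**2 = (105 + ((8 - 2**(3/4)*13**(1/4)*sqrt(I)/6)*(3*(-4)) - 1))**2 = (105 + ((8 - 2**(3/4)*13**(1/4)*sqrt(I)/6)*(-12) - 1))**2 = (105 + ((-96 + 2*2**(3/4)*13**(1/4)*sqrt(I)) - 1))**2 = (105 + (-97 + 2*2**(3/4)*13**(1/4)*sqrt(I)))**2 = (8 + 2*2**(3/4)*13**(1/4)*sqrt(I))**2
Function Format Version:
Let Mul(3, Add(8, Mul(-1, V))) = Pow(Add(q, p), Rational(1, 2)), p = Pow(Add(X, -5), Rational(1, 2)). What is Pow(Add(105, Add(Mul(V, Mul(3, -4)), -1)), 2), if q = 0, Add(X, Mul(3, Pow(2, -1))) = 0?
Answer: Mul(4, Pow(Add(4, Mul(Pow(2, Rational(3, 4)), Pow(13, Rational(1, 4)), Pow(I, Rational(1, 2)))), 2)) ≈ Add(136.26, Mul(113.05, I))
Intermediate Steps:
X = Rational(-3, 2) (X = Add(Rational(-3, 2), 0) = Rational(-3, 2) ≈ -1.5000)
p = Mul(Rational(1, 2), I, Pow(26, Rational(1, 2))) (p = Pow(Add(Rational(-3, 2), -5), Rational(1, 2)) = Pow(Rational(-13, 2), Rational(1, 2)) = Mul(Rational(1, 2), I, Pow(26, Rational(1, 2))) ≈ Mul(2.5495, I))
V = Add(8, Mul(Rational(-1, 6), Pow(2, Rational(3, 4)), Pow(13, Rational(1, 4)), Pow(I, Rational(1, 2)))) (V = Add(8, Mul(Rational(-1, 3), Pow(Add(0, Mul(Rational(1, 2), I, Pow(26, Rational(1, 2)))), Rational(1, 2)))) = Add(8, Mul(Rational(-1, 3), Pow(Mul(Rational(1, 2), I, Pow(26, Rational(1, 2))), Rational(1, 2)))) = Add(8, Mul(Rational(-1, 3), Mul(Rational(1, 2), Pow(2, Rational(3, 4)), Pow(13, Rational(1, 4)), Pow(I, Rational(1, 2))))) = Add(8, Mul(Rational(-1, 6), Pow(2, Rational(3, 4)), Pow(13, Rational(1, 4)), Pow(I, Rational(1, 2)))) ≈ Add(7.6236, Mul(-0.37635, I)))
Pow(Add(105, Add(Mul(V, Mul(3, -4)), -1)), 2) = Pow(Add(105, Add(Mul(Add(8, Mul(Rational(-1, 6), Pow(2, Rational(3, 4)), Pow(13, Rational(1, 4)), Pow(I, Rational(1, 2)))), Mul(3, -4)), -1)), 2) = Pow(Add(105, Add(Mul(Add(8, Mul(Rational(-1, 6), Pow(2, Rational(3, 4)), Pow(13, Rational(1, 4)), Pow(I, Rational(1, 2)))), -12), -1)), 2) = Pow(Add(105, Add(Add(-96, Mul(2, Pow(2, Rational(3, 4)), Pow(13, Rational(1, 4)), Pow(I, Rational(1, 2)))), -1)), 2) = Pow(Add(105, Add(-97, Mul(2, Pow(2, Rational(3, 4)), Pow(13, Rational(1, 4)), Pow(I, Rational(1, 2))))), 2) = Pow(Add(8, Mul(2, Pow(2, Rational(3, 4)), Pow(13, Rational(1, 4)), Pow(I, Rational(1, 2)))), 2)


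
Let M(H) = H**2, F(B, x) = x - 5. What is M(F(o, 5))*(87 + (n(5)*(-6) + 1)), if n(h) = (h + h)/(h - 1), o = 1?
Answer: 0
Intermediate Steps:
F(B, x) = -5 + x
n(h) = 2*h/(-1 + h) (n(h) = (2*h)/(-1 + h) = 2*h/(-1 + h))
M(F(o, 5))*(87 + (n(5)*(-6) + 1)) = (-5 + 5)**2*(87 + ((2*5/(-1 + 5))*(-6) + 1)) = 0**2*(87 + ((2*5/4)*(-6) + 1)) = 0*(87 + ((2*5*(1/4))*(-6) + 1)) = 0*(87 + ((5/2)*(-6) + 1)) = 0*(87 + (-15 + 1)) = 0*(87 - 14) = 0*73 = 0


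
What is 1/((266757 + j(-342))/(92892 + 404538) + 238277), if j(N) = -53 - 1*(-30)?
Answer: 248715/59263197422 ≈ 4.1968e-6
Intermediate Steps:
j(N) = -23 (j(N) = -53 + 30 = -23)
1/((266757 + j(-342))/(92892 + 404538) + 238277) = 1/((266757 - 23)/(92892 + 404538) + 238277) = 1/(266734/497430 + 238277) = 1/(266734*(1/497430) + 238277) = 1/(133367/248715 + 238277) = 1/(59263197422/248715) = 248715/59263197422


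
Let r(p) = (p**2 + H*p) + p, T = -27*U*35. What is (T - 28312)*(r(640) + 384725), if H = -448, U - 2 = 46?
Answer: -37443425640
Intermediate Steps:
U = 48 (U = 2 + 46 = 48)
T = -45360 (T = -27*48*35 = -1296*35 = -45360)
r(p) = p**2 - 447*p (r(p) = (p**2 - 448*p) + p = p**2 - 447*p)
(T - 28312)*(r(640) + 384725) = (-45360 - 28312)*(640*(-447 + 640) + 384725) = -73672*(640*193 + 384725) = -73672*(123520 + 384725) = -73672*508245 = -37443425640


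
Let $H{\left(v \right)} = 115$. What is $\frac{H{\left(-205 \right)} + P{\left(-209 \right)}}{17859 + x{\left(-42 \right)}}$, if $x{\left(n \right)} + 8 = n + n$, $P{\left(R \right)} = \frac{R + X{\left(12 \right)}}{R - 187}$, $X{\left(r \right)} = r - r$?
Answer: $\frac{4159}{639612} \approx 0.0065024$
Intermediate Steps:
$X{\left(r \right)} = 0$
$P{\left(R \right)} = \frac{R}{-187 + R}$ ($P{\left(R \right)} = \frac{R + 0}{R - 187} = \frac{R}{-187 + R}$)
$x{\left(n \right)} = -8 + 2 n$ ($x{\left(n \right)} = -8 + \left(n + n\right) = -8 + 2 n$)
$\frac{H{\left(-205 \right)} + P{\left(-209 \right)}}{17859 + x{\left(-42 \right)}} = \frac{115 - \frac{209}{-187 - 209}}{17859 + \left(-8 + 2 \left(-42\right)\right)} = \frac{115 - \frac{209}{-396}}{17859 - 92} = \frac{115 - - \frac{19}{36}}{17859 - 92} = \frac{115 + \frac{19}{36}}{17767} = \frac{4159}{36} \cdot \frac{1}{17767} = \frac{4159}{639612}$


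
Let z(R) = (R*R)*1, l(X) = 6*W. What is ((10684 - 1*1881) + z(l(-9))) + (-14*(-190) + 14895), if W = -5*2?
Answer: 29958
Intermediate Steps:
W = -10
l(X) = -60 (l(X) = 6*(-10) = -60)
z(R) = R² (z(R) = R²*1 = R²)
((10684 - 1*1881) + z(l(-9))) + (-14*(-190) + 14895) = ((10684 - 1*1881) + (-60)²) + (-14*(-190) + 14895) = ((10684 - 1881) + 3600) + (2660 + 14895) = (8803 + 3600) + 17555 = 12403 + 17555 = 29958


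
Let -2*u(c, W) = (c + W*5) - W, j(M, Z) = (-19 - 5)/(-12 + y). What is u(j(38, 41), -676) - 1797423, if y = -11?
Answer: -41309645/23 ≈ -1.7961e+6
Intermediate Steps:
j(M, Z) = 24/23 (j(M, Z) = (-19 - 5)/(-12 - 11) = -24/(-23) = -24*(-1/23) = 24/23)
u(c, W) = -2*W - c/2 (u(c, W) = -((c + W*5) - W)/2 = -((c + 5*W) - W)/2 = -(c + 4*W)/2 = -2*W - c/2)
u(j(38, 41), -676) - 1797423 = (-2*(-676) - 1/2*24/23) - 1797423 = (1352 - 12/23) - 1797423 = 31084/23 - 1797423 = -41309645/23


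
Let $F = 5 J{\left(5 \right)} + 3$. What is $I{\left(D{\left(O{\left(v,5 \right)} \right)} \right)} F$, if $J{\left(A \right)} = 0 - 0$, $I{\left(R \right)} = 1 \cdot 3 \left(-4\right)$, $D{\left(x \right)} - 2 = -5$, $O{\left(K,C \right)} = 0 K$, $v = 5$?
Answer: $-36$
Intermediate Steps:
$O{\left(K,C \right)} = 0$
$D{\left(x \right)} = -3$ ($D{\left(x \right)} = 2 - 5 = -3$)
$I{\left(R \right)} = -12$ ($I{\left(R \right)} = 3 \left(-4\right) = -12$)
$J{\left(A \right)} = 0$ ($J{\left(A \right)} = 0 + 0 = 0$)
$F = 3$ ($F = 5 \cdot 0 + 3 = 0 + 3 = 3$)
$I{\left(D{\left(O{\left(v,5 \right)} \right)} \right)} F = \left(-12\right) 3 = -36$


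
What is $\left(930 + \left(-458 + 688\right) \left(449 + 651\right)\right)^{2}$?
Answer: $64480444900$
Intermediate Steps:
$\left(930 + \left(-458 + 688\right) \left(449 + 651\right)\right)^{2} = \left(930 + 230 \cdot 1100\right)^{2} = \left(930 + 253000\right)^{2} = 253930^{2} = 64480444900$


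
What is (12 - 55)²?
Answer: 1849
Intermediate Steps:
(12 - 55)² = (-43)² = 1849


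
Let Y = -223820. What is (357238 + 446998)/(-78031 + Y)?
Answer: -804236/301851 ≈ -2.6643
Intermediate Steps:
(357238 + 446998)/(-78031 + Y) = (357238 + 446998)/(-78031 - 223820) = 804236/(-301851) = 804236*(-1/301851) = -804236/301851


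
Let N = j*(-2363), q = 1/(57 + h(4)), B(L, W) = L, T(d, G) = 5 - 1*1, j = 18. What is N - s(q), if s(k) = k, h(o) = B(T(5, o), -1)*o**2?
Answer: -5146615/121 ≈ -42534.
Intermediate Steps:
T(d, G) = 4 (T(d, G) = 5 - 1 = 4)
h(o) = 4*o**2
q = 1/121 (q = 1/(57 + 4*4**2) = 1/(57 + 4*16) = 1/(57 + 64) = 1/121 ≈ 0.0082645)
N = -42534 (N = 18*(-2363) = -42534)
N - s(q) = -42534 - 1*1/121 = -42534 - 1/121 = -5146615/121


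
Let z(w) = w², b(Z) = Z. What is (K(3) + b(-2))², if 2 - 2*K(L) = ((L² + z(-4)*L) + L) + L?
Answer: 4225/4 ≈ 1056.3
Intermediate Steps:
K(L) = 1 - 9*L - L²/2 (K(L) = 1 - (((L² + (-4)²*L) + L) + L)/2 = 1 - (((L² + 16*L) + L) + L)/2 = 1 - ((L² + 17*L) + L)/2 = 1 - (L² + 18*L)/2 = 1 + (-9*L - L²/2) = 1 - 9*L - L²/2)
(K(3) + b(-2))² = ((1 - 9*3 - ½*3²) - 2)² = ((1 - 27 - ½*9) - 2)² = ((1 - 27 - 9/2) - 2)² = (-61/2 - 2)² = (-65/2)² = 4225/4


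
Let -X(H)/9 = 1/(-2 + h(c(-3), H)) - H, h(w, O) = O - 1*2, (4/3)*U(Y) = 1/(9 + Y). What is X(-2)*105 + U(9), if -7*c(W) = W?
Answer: -41579/24 ≈ -1732.5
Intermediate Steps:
U(Y) = 3/(4*(9 + Y))
c(W) = -W/7
h(w, O) = -2 + O (h(w, O) = O - 2 = -2 + O)
X(H) = -9/(-4 + H) + 9*H (X(H) = -9*(1/(-2 + (-2 + H)) - H) = -9*(1/(-4 + H) - H) = -9/(-4 + H) + 9*H)
X(-2)*105 + U(9) = (9*(-1 + (-2)² - 4*(-2))/(-4 - 2))*105 + 3/(4*(9 + 9)) = (9*(-1 + 4 + 8)/(-6))*105 + (¾)/18 = (9*(-⅙)*11)*105 + (¾)*(1/18) = -33/2*105 + 1/24 = -3465/2 + 1/24 = -41579/24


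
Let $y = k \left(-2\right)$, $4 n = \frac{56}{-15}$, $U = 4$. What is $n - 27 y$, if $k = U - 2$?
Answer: $\frac{1606}{15} \approx 107.07$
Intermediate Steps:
$n = - \frac{14}{15}$ ($n = \frac{56 \frac{1}{-15}}{4} = \frac{56 \left(- \frac{1}{15}\right)}{4} = \frac{1}{4} \left(- \frac{56}{15}\right) = - \frac{14}{15} \approx -0.93333$)
$k = 2$ ($k = 4 - 2 = 2$)
$y = -4$ ($y = 2 \left(-2\right) = -4$)
$n - 27 y = - \frac{14}{15} - -108 = - \frac{14}{15} + 108 = \frac{1606}{15}$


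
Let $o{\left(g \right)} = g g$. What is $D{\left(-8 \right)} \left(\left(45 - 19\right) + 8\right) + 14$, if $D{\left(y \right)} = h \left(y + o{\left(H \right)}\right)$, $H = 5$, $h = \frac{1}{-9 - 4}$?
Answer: $- \frac{396}{13} \approx -30.462$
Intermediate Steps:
$h = - \frac{1}{13}$ ($h = \frac{1}{-13} = - \frac{1}{13} \approx -0.076923$)
$o{\left(g \right)} = g^{2}$
$D{\left(y \right)} = - \frac{25}{13} - \frac{y}{13}$ ($D{\left(y \right)} = - \frac{y + 5^{2}}{13} = - \frac{y + 25}{13} = - \frac{25 + y}{13} = - \frac{25}{13} - \frac{y}{13}$)
$D{\left(-8 \right)} \left(\left(45 - 19\right) + 8\right) + 14 = \left(- \frac{25}{13} - - \frac{8}{13}\right) \left(\left(45 - 19\right) + 8\right) + 14 = \left(- \frac{25}{13} + \frac{8}{13}\right) \left(26 + 8\right) + 14 = \left(- \frac{17}{13}\right) 34 + 14 = - \frac{578}{13} + 14 = - \frac{396}{13}$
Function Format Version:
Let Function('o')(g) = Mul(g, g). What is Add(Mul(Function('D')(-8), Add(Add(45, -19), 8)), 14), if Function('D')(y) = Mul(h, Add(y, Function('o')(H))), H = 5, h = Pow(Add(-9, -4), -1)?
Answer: Rational(-396, 13) ≈ -30.462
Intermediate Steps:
h = Rational(-1, 13) (h = Pow(-13, -1) = Rational(-1, 13) ≈ -0.076923)
Function('o')(g) = Pow(g, 2)
Function('D')(y) = Add(Rational(-25, 13), Mul(Rational(-1, 13), y)) (Function('D')(y) = Mul(Rational(-1, 13), Add(y, Pow(5, 2))) = Mul(Rational(-1, 13), Add(y, 25)) = Mul(Rational(-1, 13), Add(25, y)) = Add(Rational(-25, 13), Mul(Rational(-1, 13), y)))
Add(Mul(Function('D')(-8), Add(Add(45, -19), 8)), 14) = Add(Mul(Add(Rational(-25, 13), Mul(Rational(-1, 13), -8)), Add(Add(45, -19), 8)), 14) = Add(Mul(Add(Rational(-25, 13), Rational(8, 13)), Add(26, 8)), 14) = Add(Mul(Rational(-17, 13), 34), 14) = Add(Rational(-578, 13), 14) = Rational(-396, 13)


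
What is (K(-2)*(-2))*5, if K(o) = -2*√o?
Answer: 20*I*√2 ≈ 28.284*I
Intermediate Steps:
(K(-2)*(-2))*5 = (-2*I*√2*(-2))*5 = (4*I*√2)*5 = 20*I*√2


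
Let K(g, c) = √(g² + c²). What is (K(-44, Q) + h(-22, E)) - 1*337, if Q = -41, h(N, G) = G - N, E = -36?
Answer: -351 + √3617 ≈ -290.86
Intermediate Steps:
K(g, c) = √(c² + g²)
(K(-44, Q) + h(-22, E)) - 1*337 = (√((-41)² + (-44)²) + (-36 - 1*(-22))) - 1*337 = (√(1681 + 1936) + (-36 + 22)) - 337 = (√3617 - 14) - 337 = (-14 + √3617) - 337 = -351 + √3617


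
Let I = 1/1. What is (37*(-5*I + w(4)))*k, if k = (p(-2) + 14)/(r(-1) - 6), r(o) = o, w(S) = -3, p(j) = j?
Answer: 3552/7 ≈ 507.43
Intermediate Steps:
I = 1
k = -12/7 (k = (-2 + 14)/(-1 - 6) = 12/(-7) = 12*(-⅐) = -12/7 ≈ -1.7143)
(37*(-5*I + w(4)))*k = (37*(-5*1 - 3))*(-12/7) = (37*(-5 - 3))*(-12/7) = (37*(-8))*(-12/7) = -296*(-12/7) = 3552/7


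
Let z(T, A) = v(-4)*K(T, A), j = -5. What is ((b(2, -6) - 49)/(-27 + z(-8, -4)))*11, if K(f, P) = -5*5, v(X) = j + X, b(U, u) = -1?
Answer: -25/9 ≈ -2.7778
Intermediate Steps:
v(X) = -5 + X
K(f, P) = -25
z(T, A) = 225 (z(T, A) = (-5 - 4)*(-25) = -9*(-25) = 225)
((b(2, -6) - 49)/(-27 + z(-8, -4)))*11 = ((-1 - 49)/(-27 + 225))*11 = -50/198*11 = -50*1/198*11 = -25/99*11 = -25/9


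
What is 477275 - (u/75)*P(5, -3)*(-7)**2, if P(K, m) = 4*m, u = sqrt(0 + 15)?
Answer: 477275 + 196*sqrt(15)/25 ≈ 4.7731e+5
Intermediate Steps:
u = sqrt(15) ≈ 3.8730
477275 - (u/75)*P(5, -3)*(-7)**2 = 477275 - (sqrt(15)/75)*(4*(-3))*(-7)**2 = 477275 - (sqrt(15)*(1/75))*(-12)*49 = 477275 - (sqrt(15)/75)*(-12)*49 = 477275 - (-4*sqrt(15)/25)*49 = 477275 - (-196)*sqrt(15)/25 = 477275 + 196*sqrt(15)/25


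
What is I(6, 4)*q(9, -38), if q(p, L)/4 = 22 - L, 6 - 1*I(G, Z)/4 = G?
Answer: 0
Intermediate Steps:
I(G, Z) = 24 - 4*G
q(p, L) = 88 - 4*L (q(p, L) = 4*(22 - L) = 88 - 4*L)
I(6, 4)*q(9, -38) = (24 - 4*6)*(88 - 4*(-38)) = (24 - 24)*(88 + 152) = 0*240 = 0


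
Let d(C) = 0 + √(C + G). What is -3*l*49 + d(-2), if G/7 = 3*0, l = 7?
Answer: -1029 + I*√2 ≈ -1029.0 + 1.4142*I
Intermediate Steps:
G = 0 (G = 7*(3*0) = 7*0 = 0)
d(C) = √C (d(C) = 0 + √(C + 0) = 0 + √C = √C)
-3*l*49 + d(-2) = -3*7*49 + √(-2) = -21*49 + I*√2 = -1029 + I*√2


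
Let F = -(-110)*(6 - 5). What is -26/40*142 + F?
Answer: 177/10 ≈ 17.700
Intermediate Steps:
F = 110 (F = -(-110) = -22*(-5) = 110)
-26/40*142 + F = -26/40*142 + 110 = -26*1/40*142 + 110 = -13/20*142 + 110 = -923/10 + 110 = 177/10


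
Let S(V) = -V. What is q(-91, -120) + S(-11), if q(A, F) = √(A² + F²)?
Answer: 11 + √22681 ≈ 161.60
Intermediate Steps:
q(-91, -120) + S(-11) = √((-91)² + (-120)²) - 1*(-11) = √(8281 + 14400) + 11 = √22681 + 11 = 11 + √22681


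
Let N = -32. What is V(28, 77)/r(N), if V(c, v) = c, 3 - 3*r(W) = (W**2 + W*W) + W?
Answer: -28/671 ≈ -0.041729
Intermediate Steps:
r(W) = 1 - 2*W**2/3 - W/3 (r(W) = 1 - ((W**2 + W*W) + W)/3 = 1 - ((W**2 + W**2) + W)/3 = 1 - (2*W**2 + W)/3 = 1 - (W + 2*W**2)/3 = 1 + (-2*W**2/3 - W/3) = 1 - 2*W**2/3 - W/3)
V(28, 77)/r(N) = 28/(1 - 2/3*(-32)**2 - 1/3*(-32)) = 28/(1 - 2/3*1024 + 32/3) = 28/(1 - 2048/3 + 32/3) = 28/(-671) = 28*(-1/671) = -28/671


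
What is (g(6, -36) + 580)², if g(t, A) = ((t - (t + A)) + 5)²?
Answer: 5112121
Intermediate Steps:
g(t, A) = (5 - A)² (g(t, A) = ((t - (A + t)) + 5)² = ((t + (-A - t)) + 5)² = (-A + 5)² = (5 - A)²)
(g(6, -36) + 580)² = ((-5 - 36)² + 580)² = ((-41)² + 580)² = (1681 + 580)² = 2261² = 5112121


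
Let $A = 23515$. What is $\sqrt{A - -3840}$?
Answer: $\sqrt{27355} \approx 165.39$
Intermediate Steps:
$\sqrt{A - -3840} = \sqrt{23515 - -3840} = \sqrt{23515 + \left(-144 + 3984\right)} = \sqrt{23515 + 3840} = \sqrt{27355}$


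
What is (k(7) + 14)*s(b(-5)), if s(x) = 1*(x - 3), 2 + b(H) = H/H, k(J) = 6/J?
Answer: -416/7 ≈ -59.429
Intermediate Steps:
b(H) = -1 (b(H) = -2 + H/H = -2 + 1 = -1)
s(x) = -3 + x (s(x) = 1*(-3 + x) = -3 + x)
(k(7) + 14)*s(b(-5)) = (6/7 + 14)*(-3 - 1) = (6*(⅐) + 14)*(-4) = (6/7 + 14)*(-4) = (104/7)*(-4) = -416/7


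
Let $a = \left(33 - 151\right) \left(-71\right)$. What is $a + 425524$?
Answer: $433902$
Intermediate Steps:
$a = 8378$ ($a = \left(-118\right) \left(-71\right) = 8378$)
$a + 425524 = 8378 + 425524 = 433902$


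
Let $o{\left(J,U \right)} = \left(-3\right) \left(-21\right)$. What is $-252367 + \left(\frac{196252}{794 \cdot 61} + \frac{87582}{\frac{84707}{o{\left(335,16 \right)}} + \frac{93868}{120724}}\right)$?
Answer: $- \frac{101488578064882153}{402257011274} \approx -2.523 \cdot 10^{5}$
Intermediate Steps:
$o{\left(J,U \right)} = 63$
$-252367 + \left(\frac{196252}{794 \cdot 61} + \frac{87582}{\frac{84707}{o{\left(335,16 \right)}} + \frac{93868}{120724}}\right) = -252367 + \left(\frac{196252}{794 \cdot 61} + \frac{87582}{\frac{84707}{63} + \frac{93868}{120724}}\right) = -252367 + \left(\frac{196252}{48434} + \frac{87582}{84707 \cdot \frac{1}{63} + 93868 \cdot \frac{1}{120724}}\right) = -252367 + \left(196252 \cdot \frac{1}{48434} + \frac{87582}{\frac{12101}{9} + \frac{23467}{30181}}\right) = -252367 + \left(\frac{98126}{24217} + \frac{87582}{\frac{365431484}{271629}}\right) = -252367 + \left(\frac{98126}{24217} + 87582 \cdot \frac{271629}{365431484}\right) = -252367 + \left(\frac{98126}{24217} + \frac{1081355049}{16610522}\right) = -252367 + \frac{27817099303405}{402257011274} = - \frac{101488578064882153}{402257011274}$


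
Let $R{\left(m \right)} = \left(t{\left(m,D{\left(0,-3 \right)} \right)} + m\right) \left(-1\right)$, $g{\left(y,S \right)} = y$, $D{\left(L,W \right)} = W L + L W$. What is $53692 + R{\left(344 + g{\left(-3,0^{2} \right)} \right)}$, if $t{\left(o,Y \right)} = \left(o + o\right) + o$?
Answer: $52328$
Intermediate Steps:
$D{\left(L,W \right)} = 2 L W$ ($D{\left(L,W \right)} = L W + L W = 2 L W$)
$t{\left(o,Y \right)} = 3 o$ ($t{\left(o,Y \right)} = 2 o + o = 3 o$)
$R{\left(m \right)} = - 4 m$ ($R{\left(m \right)} = \left(3 m + m\right) \left(-1\right) = 4 m \left(-1\right) = - 4 m$)
$53692 + R{\left(344 + g{\left(-3,0^{2} \right)} \right)} = 53692 - 4 \left(344 - 3\right) = 53692 - 1364 = 52328$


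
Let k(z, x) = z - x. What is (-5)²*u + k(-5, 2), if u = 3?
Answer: 68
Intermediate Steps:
(-5)²*u + k(-5, 2) = (-5)²*3 + (-5 - 1*2) = 25*3 + (-5 - 2) = 75 - 7 = 68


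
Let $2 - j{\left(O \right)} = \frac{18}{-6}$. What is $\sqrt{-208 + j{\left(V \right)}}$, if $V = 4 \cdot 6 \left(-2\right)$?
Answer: $i \sqrt{203} \approx 14.248 i$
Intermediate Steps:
$V = -48$ ($V = 24 \left(-2\right) = -48$)
$j{\left(O \right)} = 5$ ($j{\left(O \right)} = 2 - \frac{18}{-6} = 2 - 18 \left(- \frac{1}{6}\right) = 2 - -3 = 2 + 3 = 5$)
$\sqrt{-208 + j{\left(V \right)}} = \sqrt{-208 + 5} = \sqrt{-203} = i \sqrt{203}$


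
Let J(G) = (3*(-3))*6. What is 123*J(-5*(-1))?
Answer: -6642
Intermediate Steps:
J(G) = -54 (J(G) = -9*6 = -54)
123*J(-5*(-1)) = 123*(-54) = -6642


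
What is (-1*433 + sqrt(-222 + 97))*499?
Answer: -216067 + 2495*I*sqrt(5) ≈ -2.1607e+5 + 5579.0*I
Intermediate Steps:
(-1*433 + sqrt(-222 + 97))*499 = (-433 + sqrt(-125))*499 = (-433 + 5*I*sqrt(5))*499 = -216067 + 2495*I*sqrt(5)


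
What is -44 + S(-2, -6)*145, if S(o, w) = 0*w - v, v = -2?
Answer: 246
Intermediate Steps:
S(o, w) = 2 (S(o, w) = 0*w - 1*(-2) = 0 + 2 = 2)
-44 + S(-2, -6)*145 = -44 + 2*145 = -44 + 290 = 246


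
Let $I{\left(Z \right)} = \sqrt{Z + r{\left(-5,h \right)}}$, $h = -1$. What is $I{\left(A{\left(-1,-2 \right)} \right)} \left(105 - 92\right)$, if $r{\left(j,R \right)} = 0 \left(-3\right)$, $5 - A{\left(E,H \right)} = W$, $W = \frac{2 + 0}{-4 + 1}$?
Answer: $\frac{13 \sqrt{51}}{3} \approx 30.946$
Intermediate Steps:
$W = - \frac{2}{3}$ ($W = \frac{2}{-3} = 2 \left(- \frac{1}{3}\right) = - \frac{2}{3} \approx -0.66667$)
$A{\left(E,H \right)} = \frac{17}{3}$ ($A{\left(E,H \right)} = 5 - - \frac{2}{3} = 5 + \frac{2}{3} = \frac{17}{3}$)
$r{\left(j,R \right)} = 0$
$I{\left(Z \right)} = \sqrt{Z}$ ($I{\left(Z \right)} = \sqrt{Z + 0} = \sqrt{Z}$)
$I{\left(A{\left(-1,-2 \right)} \right)} \left(105 - 92\right) = \sqrt{\frac{17}{3}} \left(105 - 92\right) = \frac{\sqrt{51}}{3} \cdot 13 = \frac{13 \sqrt{51}}{3}$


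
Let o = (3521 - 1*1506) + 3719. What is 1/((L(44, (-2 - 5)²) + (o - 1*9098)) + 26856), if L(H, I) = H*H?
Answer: 1/25428 ≈ 3.9327e-5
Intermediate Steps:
L(H, I) = H²
o = 5734 (o = (3521 - 1506) + 3719 = 2015 + 3719 = 5734)
1/((L(44, (-2 - 5)²) + (o - 1*9098)) + 26856) = 1/((44² + (5734 - 1*9098)) + 26856) = 1/((1936 + (5734 - 9098)) + 26856) = 1/((1936 - 3364) + 26856) = 1/(-1428 + 26856) = 1/25428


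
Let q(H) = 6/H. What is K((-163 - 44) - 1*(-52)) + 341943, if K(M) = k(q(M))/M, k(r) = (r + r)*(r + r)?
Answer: 1273352988981/3723875 ≈ 3.4194e+5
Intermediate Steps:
k(r) = 4*r² (k(r) = (2*r)*(2*r) = 4*r²)
K(M) = 144/M³ (K(M) = (4*(6/M)²)/M = (4*(36/M²))/M = (144/M²)/M = 144/M³)
K((-163 - 44) - 1*(-52)) + 341943 = 144/((-163 - 44) - 1*(-52))³ + 341943 = 144/(-207 + 52)³ + 341943 = 144/(-155)³ + 341943 = 144*(-1/3723875) + 341943 = -144/3723875 + 341943 = 1273352988981/3723875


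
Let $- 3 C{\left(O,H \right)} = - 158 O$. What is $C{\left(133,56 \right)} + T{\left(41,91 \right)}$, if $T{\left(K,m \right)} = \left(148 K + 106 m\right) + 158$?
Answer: $\frac{68630}{3} \approx 22877.0$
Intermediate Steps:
$T{\left(K,m \right)} = 158 + 106 m + 148 K$ ($T{\left(K,m \right)} = \left(106 m + 148 K\right) + 158 = 158 + 106 m + 148 K$)
$C{\left(O,H \right)} = \frac{158 O}{3}$ ($C{\left(O,H \right)} = - \frac{\left(-158\right) O}{3} = \frac{158 O}{3}$)
$C{\left(133,56 \right)} + T{\left(41,91 \right)} = \frac{158}{3} \cdot 133 + \left(158 + 106 \cdot 91 + 148 \cdot 41\right) = \frac{21014}{3} + \left(158 + 9646 + 6068\right) = \frac{21014}{3} + 15872 = \frac{68630}{3}$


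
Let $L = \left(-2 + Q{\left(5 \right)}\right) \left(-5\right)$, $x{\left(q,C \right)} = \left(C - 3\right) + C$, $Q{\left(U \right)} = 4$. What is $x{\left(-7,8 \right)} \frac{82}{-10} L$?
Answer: $1066$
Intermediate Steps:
$x{\left(q,C \right)} = -3 + 2 C$ ($x{\left(q,C \right)} = \left(-3 + C\right) + C = -3 + 2 C$)
$L = -10$ ($L = \left(-2 + 4\right) \left(-5\right) = 2 \left(-5\right) = -10$)
$x{\left(-7,8 \right)} \frac{82}{-10} L = \left(-3 + 2 \cdot 8\right) \frac{82}{-10} \left(-10\right) = \left(-3 + 16\right) 82 \left(- \frac{1}{10}\right) \left(-10\right) = 13 \left(- \frac{41}{5}\right) \left(-10\right) = \left(- \frac{533}{5}\right) \left(-10\right) = 1066$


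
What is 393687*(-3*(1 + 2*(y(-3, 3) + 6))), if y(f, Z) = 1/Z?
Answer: -16141167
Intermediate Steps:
393687*(-3*(1 + 2*(y(-3, 3) + 6))) = 393687*(-3*(1 + 2*(1/3 + 6))) = 393687*(-3*(1 + 2*(19/3))) = 393687*(-3*(1 + 38/3)) = 393687*(-3*41/3) = 393687*(-41) = -16141167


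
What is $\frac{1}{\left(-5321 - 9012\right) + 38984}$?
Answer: $\frac{1}{24651} \approx 4.0566 \cdot 10^{-5}$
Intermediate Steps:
$\frac{1}{\left(-5321 - 9012\right) + 38984} = \frac{1}{-14333 + 38984} = \frac{1}{24651}$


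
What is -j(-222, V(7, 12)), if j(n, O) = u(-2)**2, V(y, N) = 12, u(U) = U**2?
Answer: -16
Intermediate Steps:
j(n, O) = 16 (j(n, O) = ((-2)**2)**2 = 4**2 = 16)
-j(-222, V(7, 12)) = -1*16 = -16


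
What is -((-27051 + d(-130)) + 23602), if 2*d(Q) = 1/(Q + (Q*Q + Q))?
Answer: 114782719/33280 ≈ 3449.0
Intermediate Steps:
d(Q) = 1/(2*(Q² + 2*Q)) (d(Q) = 1/(2*(Q + (Q*Q + Q))) = 1/(2*(Q + (Q² + Q))) = 1/(2*(Q + (Q + Q²))) = 1/(2*(Q² + 2*Q)))
-((-27051 + d(-130)) + 23602) = -((-27051 + (½)/(-130*(2 - 130))) + 23602) = -((-27051 + (½)*(-1/130)/(-128)) + 23602) = -((-27051 + (½)*(-1/130)*(-1/128)) + 23602) = -((-27051 + 1/33280) + 23602) = -(-900257279/33280 + 23602) = -1*(-114782719/33280) = 114782719/33280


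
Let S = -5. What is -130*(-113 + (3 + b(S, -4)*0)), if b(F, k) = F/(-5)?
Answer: 14300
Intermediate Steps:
b(F, k) = -F/5 (b(F, k) = F*(-⅕) = -F/5)
-130*(-113 + (3 + b(S, -4)*0)) = -130*(-113 + (3 - ⅕*(-5)*0)) = -130*(-113 + (3 + 1*0)) = -130*(-113 + (3 + 0)) = -130*(-113 + 3) = -130*(-110) = 14300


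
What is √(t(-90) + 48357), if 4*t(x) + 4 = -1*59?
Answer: 3*√21485/2 ≈ 219.87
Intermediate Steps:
t(x) = -63/4 (t(x) = -1 + (-1*59)/4 = -1 + (¼)*(-59) = -1 - 59/4 = -63/4)
√(t(-90) + 48357) = √(-63/4 + 48357) = √(193365/4) = 3*√21485/2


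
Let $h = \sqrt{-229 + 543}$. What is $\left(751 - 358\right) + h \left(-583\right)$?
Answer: $393 - 583 \sqrt{314} \approx -9937.8$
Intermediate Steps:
$h = \sqrt{314} \approx 17.72$
$\left(751 - 358\right) + h \left(-583\right) = \left(751 - 358\right) + \sqrt{314} \left(-583\right) = \left(751 - 358\right) - 583 \sqrt{314} = 393 - 583 \sqrt{314}$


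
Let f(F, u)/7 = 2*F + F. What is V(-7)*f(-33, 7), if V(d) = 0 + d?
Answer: 4851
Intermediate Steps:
V(d) = d
f(F, u) = 21*F (f(F, u) = 7*(2*F + F) = 7*(3*F) = 21*F)
V(-7)*f(-33, 7) = -147*(-33) = -7*(-693) = 4851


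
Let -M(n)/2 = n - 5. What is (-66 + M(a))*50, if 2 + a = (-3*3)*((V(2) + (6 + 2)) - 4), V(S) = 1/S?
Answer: 1450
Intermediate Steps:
a = -85/2 (a = -2 + (-3*3)*((1/2 + (6 + 2)) - 4) = -2 - 9*((½ + 8) - 4) = -2 - 9*(17/2 - 4) = -2 - 9*9/2 = -2 - 81/2 = -85/2 ≈ -42.500)
M(n) = 10 - 2*n (M(n) = -2*(n - 5) = -2*(-5 + n) = 10 - 2*n)
(-66 + M(a))*50 = (-66 + (10 - 2*(-85/2)))*50 = (-66 + (10 + 85))*50 = (-66 + 95)*50 = 29*50 = 1450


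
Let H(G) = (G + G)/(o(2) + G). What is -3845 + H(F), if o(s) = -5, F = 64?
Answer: -226727/59 ≈ -3842.8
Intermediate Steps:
H(G) = 2*G/(-5 + G) (H(G) = (G + G)/(-5 + G) = (2*G)/(-5 + G) = 2*G/(-5 + G))
-3845 + H(F) = -3845 + 2*64/(-5 + 64) = -3845 + 2*64/59 = -3845 + 2*64*(1/59) = -3845 + 128/59 = -226727/59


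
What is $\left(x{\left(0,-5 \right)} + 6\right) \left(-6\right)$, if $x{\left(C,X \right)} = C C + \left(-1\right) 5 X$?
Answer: $-186$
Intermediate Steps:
$x{\left(C,X \right)} = C^{2} - 5 X$
$\left(x{\left(0,-5 \right)} + 6\right) \left(-6\right) = \left(\left(0^{2} - -25\right) + 6\right) \left(-6\right) = \left(\left(0 + 25\right) + 6\right) \left(-6\right) = \left(25 + 6\right) \left(-6\right) = 31 \left(-6\right) = -186$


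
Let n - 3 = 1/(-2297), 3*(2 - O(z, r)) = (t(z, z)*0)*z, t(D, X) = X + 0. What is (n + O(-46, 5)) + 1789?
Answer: 4120817/2297 ≈ 1794.0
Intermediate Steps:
t(D, X) = X
O(z, r) = 2 (O(z, r) = 2 - z*0*z/3 = 2 - 0*z = 2 - ⅓*0 = 2 + 0 = 2)
n = 6890/2297 (n = 3 + 1/(-2297) = 3 - 1/2297 = 6890/2297 ≈ 2.9996)
(n + O(-46, 5)) + 1789 = (6890/2297 + 2) + 1789 = 11484/2297 + 1789 = 4120817/2297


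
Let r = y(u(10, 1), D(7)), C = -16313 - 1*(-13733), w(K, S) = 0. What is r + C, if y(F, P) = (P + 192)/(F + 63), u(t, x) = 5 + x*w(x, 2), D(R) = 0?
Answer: -43812/17 ≈ -2577.2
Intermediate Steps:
C = -2580 (C = -16313 + 13733 = -2580)
u(t, x) = 5 (u(t, x) = 5 + x*0 = 5 + 0 = 5)
y(F, P) = (192 + P)/(63 + F)
r = 48/17 (r = (192 + 0)/(63 + 5) = 192/68 = (1/68)*192 = 48/17 ≈ 2.8235)
r + C = 48/17 - 2580 = -43812/17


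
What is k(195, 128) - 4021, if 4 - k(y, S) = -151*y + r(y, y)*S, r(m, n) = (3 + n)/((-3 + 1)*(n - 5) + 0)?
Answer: 2421996/95 ≈ 25495.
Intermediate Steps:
r(m, n) = (3 + n)/(10 - 2*n) (r(m, n) = (3 + n)/(-2*(-5 + n) + 0) = (3 + n)/((10 - 2*n) + 0) = (3 + n)/(10 - 2*n))
k(y, S) = 4 + 151*y - S*(-3 - y)/(2*(-5 + y)) (k(y, S) = 4 - (-151*y + ((-3 - y)/(2*(-5 + y)))*S) = 4 - (-151*y + S*(-3 - y)/(2*(-5 + y))) = 4 + (151*y - S*(-3 - y)/(2*(-5 + y))) = 4 + 151*y - S*(-3 - y)/(2*(-5 + y)))
k(195, 128) - 4021 = ((-5 + 195)*(4 + 151*195) + (½)*128*(3 + 195))/(-5 + 195) - 4021 = (190*(4 + 29445) + (½)*128*198)/190 - 4021 = (190*29449 + 12672)/190 - 4021 = (5595310 + 12672)/190 - 4021 = (1/190)*5607982 - 4021 = 2803991/95 - 4021 = 2421996/95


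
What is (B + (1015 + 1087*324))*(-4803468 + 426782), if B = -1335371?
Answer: 4298640935248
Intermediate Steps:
(B + (1015 + 1087*324))*(-4803468 + 426782) = (-1335371 + (1015 + 1087*324))*(-4803468 + 426782) = (-1335371 + (1015 + 352188))*(-4376686) = (-1335371 + 353203)*(-4376686) = -982168*(-4376686) = 4298640935248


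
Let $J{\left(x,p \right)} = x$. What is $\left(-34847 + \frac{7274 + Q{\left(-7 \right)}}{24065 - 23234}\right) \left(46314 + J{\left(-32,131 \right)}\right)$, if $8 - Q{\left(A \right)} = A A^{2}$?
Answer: $- \frac{1339874637424}{831} \approx -1.6124 \cdot 10^{9}$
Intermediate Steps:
$Q{\left(A \right)} = 8 - A^{3}$ ($Q{\left(A \right)} = 8 - A A^{2} = 8 - A^{3}$)
$\left(-34847 + \frac{7274 + Q{\left(-7 \right)}}{24065 - 23234}\right) \left(46314 + J{\left(-32,131 \right)}\right) = \left(-34847 + \frac{7274 + \left(8 - \left(-7\right)^{3}\right)}{24065 - 23234}\right) \left(46314 - 32\right) = \left(-34847 + \frac{7274 + \left(8 - -343\right)}{831}\right) 46282 = \left(-34847 + \left(7274 + \left(8 + 343\right)\right) \frac{1}{831}\right) 46282 = \left(-34847 + \left(7274 + 351\right) \frac{1}{831}\right) 46282 = \left(-34847 + 7625 \cdot \frac{1}{831}\right) 46282 = \left(-34847 + \frac{7625}{831}\right) 46282 = \left(- \frac{28950232}{831}\right) 46282 = - \frac{1339874637424}{831}$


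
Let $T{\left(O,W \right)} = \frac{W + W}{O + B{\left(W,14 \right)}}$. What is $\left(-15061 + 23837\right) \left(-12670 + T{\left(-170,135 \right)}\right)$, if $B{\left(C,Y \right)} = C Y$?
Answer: $- \frac{4781193322}{43} \approx -1.1119 \cdot 10^{8}$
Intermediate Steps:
$T{\left(O,W \right)} = \frac{2 W}{O + 14 W}$ ($T{\left(O,W \right)} = \frac{W + W}{O + W 14} = \frac{2 W}{O + 14 W}$)
$\left(-15061 + 23837\right) \left(-12670 + T{\left(-170,135 \right)}\right) = \left(-15061 + 23837\right) \left(-12670 + 2 \cdot 135 \frac{1}{-170 + 14 \cdot 135}\right) = 8776 \left(-12670 + 2 \cdot 135 \frac{1}{-170 + 1890}\right) = 8776 \left(-12670 + 2 \cdot 135 \cdot \frac{1}{1720}\right) = 8776 \left(-12670 + \frac{27}{172}\right) = 8776 \left(- \frac{2179213}{172}\right) = - \frac{4781193322}{43}$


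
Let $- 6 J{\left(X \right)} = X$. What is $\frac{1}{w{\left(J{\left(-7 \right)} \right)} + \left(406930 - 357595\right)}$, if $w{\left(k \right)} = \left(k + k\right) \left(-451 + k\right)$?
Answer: $\frac{18}{869137} \approx 2.071 \cdot 10^{-5}$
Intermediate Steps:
$J{\left(X \right)} = - \frac{X}{6}$
$w{\left(k \right)} = 2 k \left(-451 + k\right)$
$\frac{1}{w{\left(J{\left(-7 \right)} \right)} + \left(406930 - 357595\right)} = \frac{1}{2 \left(\left(- \frac{1}{6}\right) \left(-7\right)\right) \left(-451 - - \frac{7}{6}\right) + \left(406930 - 357595\right)} = \frac{1}{2 \cdot \frac{7}{6} \left(-451 + \frac{7}{6}\right) + 49335} = \frac{1}{2 \cdot \frac{7}{6} \left(- \frac{2699}{6}\right) + 49335} = \frac{1}{- \frac{18893}{18} + 49335} = \frac{1}{\frac{869137}{18}} = \frac{18}{869137}$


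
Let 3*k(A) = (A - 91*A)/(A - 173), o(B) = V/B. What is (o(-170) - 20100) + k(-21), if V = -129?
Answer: -331490037/16490 ≈ -20103.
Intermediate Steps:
o(B) = -129/B
k(A) = -30*A/(-173 + A) (k(A) = ((A - 91*A)/(A - 173))/3 = ((-90*A)/(-173 + A))/3 = (-90*A/(-173 + A))/3 = -30*A/(-173 + A))
(o(-170) - 20100) + k(-21) = (-129/(-170) - 20100) - 30*(-21)/(-173 - 21) = (-129*(-1/170) - 20100) - 30*(-21)/(-194) = (129/170 - 20100) - 30*(-21)*(-1/194) = -3416871/170 - 315/97 = -331490037/16490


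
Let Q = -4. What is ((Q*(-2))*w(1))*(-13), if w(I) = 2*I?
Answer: -208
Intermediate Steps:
((Q*(-2))*w(1))*(-13) = ((-4*(-2))*(2*1))*(-13) = (8*2)*(-13) = 16*(-13) = -208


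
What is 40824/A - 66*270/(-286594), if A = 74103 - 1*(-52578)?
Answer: 211475286/550091129 ≈ 0.38444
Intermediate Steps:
A = 126681 (A = 74103 + 52578 = 126681)
40824/A - 66*270/(-286594) = 40824/126681 - 66*270/(-286594) = 40824*(1/126681) - 17820*(-1/286594) = 13608/42227 + 810/13027 = 211475286/550091129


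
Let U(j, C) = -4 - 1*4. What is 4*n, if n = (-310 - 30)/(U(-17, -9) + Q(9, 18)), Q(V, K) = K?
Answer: -136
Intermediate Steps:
U(j, C) = -8 (U(j, C) = -4 - 4 = -8)
n = -34 (n = (-310 - 30)/(-8 + 18) = -340/10 = -340*⅒ = -34)
4*n = 4*(-34) = -136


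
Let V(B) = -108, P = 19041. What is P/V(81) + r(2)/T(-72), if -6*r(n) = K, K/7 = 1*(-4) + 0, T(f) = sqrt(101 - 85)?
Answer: -6305/36 ≈ -175.14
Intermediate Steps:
T(f) = 4 (T(f) = sqrt(16) = 4)
K = -28 (K = 7*(1*(-4) + 0) = 7*(-4 + 0) = 7*(-4) = -28)
r(n) = 14/3 (r(n) = -1/6*(-28) = 14/3)
P/V(81) + r(2)/T(-72) = 19041/(-108) + (14/3)/4 = 19041*(-1/108) + (14/3)*(1/4) = -6347/36 + 7/6 = -6305/36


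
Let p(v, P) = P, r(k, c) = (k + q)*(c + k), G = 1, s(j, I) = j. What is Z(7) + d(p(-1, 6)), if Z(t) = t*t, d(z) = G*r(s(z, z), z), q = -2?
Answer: 97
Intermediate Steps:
r(k, c) = (-2 + k)*(c + k) (r(k, c) = (k - 2)*(c + k) = (-2 + k)*(c + k))
d(z) = -4*z + 2*z² (d(z) = 1*(z² - 2*z - 2*z + z*z) = 1*(z² - 2*z - 2*z + z²) = 1*(-4*z + 2*z²) = -4*z + 2*z²)
Z(t) = t²
Z(7) + d(p(-1, 6)) = 7² + 2*6*(-2 + 6) = 49 + 2*6*4 = 49 + 48 = 97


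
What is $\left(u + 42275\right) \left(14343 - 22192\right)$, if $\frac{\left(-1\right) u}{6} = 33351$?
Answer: $1238815519$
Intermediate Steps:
$u = -200106$ ($u = \left(-6\right) 33351 = -200106$)
$\left(u + 42275\right) \left(14343 - 22192\right) = \left(-200106 + 42275\right) \left(14343 - 22192\right) = \left(-157831\right) \left(-7849\right) = 1238815519$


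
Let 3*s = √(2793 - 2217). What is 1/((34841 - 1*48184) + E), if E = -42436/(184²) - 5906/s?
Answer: -8464/119194309 ≈ -7.1010e-5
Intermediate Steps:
s = 8 (s = √(2793 - 2217)/3 = √576/3 = (⅓)*24 = 8)
E = -6259157/8464 (E = -42436/(184²) - 5906/8 = -42436/33856 - 5906*⅛ = -42436*1/33856 - 2953/4 = -10609/8464 - 2953/4 = -6259157/8464 ≈ -739.50)
1/((34841 - 1*48184) + E) = 1/((34841 - 1*48184) - 6259157/8464) = 1/((34841 - 48184) - 6259157/8464) = 1/(-13343 - 6259157/8464) = 1/(-119194309/8464) = -8464/119194309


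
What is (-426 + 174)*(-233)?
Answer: 58716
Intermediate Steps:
(-426 + 174)*(-233) = -252*(-233) = 58716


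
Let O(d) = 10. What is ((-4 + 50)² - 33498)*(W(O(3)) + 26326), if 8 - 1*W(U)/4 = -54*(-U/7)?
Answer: -5722382172/7 ≈ -8.1748e+8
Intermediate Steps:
W(U) = 32 - 216*U/7 (W(U) = 32 - (-216)/((-7/U)) = 32 - (-216)*(-U/7) = 32 - 216*U/7)
((-4 + 50)² - 33498)*(W(O(3)) + 26326) = ((-4 + 50)² - 33498)*((32 - 216/7*10) + 26326) = (46² - 33498)*((32 - 2160/7) + 26326) = (2116 - 33498)*(-1936/7 + 26326) = -31382*182346/7 = -5722382172/7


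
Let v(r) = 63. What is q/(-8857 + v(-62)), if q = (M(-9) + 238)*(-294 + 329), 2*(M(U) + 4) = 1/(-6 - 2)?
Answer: -131005/140704 ≈ -0.93107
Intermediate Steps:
M(U) = -65/16 (M(U) = -4 + 1/(2*(-6 - 2)) = -4 + (1/2)/(-8) = -4 + (1/2)*(-1/8) = -4 - 1/16 = -65/16)
q = 131005/16 (q = (-65/16 + 238)*(-294 + 329) = (3743/16)*35 = 131005/16 ≈ 8187.8)
q/(-8857 + v(-62)) = (131005/16)/(-8857 + 63) = (131005/16)/(-8794) = -1/8794*131005/16 = -131005/140704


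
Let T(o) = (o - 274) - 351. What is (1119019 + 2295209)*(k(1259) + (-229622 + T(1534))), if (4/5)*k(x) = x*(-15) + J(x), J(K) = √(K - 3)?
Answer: -861475448289 + 8535570*√314 ≈ -8.6132e+11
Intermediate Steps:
T(o) = -625 + o (T(o) = (-274 + o) - 351 = -625 + o)
J(K) = √(-3 + K)
k(x) = -75*x/4 + 5*√(-3 + x)/4 (k(x) = 5*(x*(-15) + √(-3 + x))/4 = 5*(-15*x + √(-3 + x))/4 = 5*(√(-3 + x) - 15*x)/4 = -75*x/4 + 5*√(-3 + x)/4)
(1119019 + 2295209)*(k(1259) + (-229622 + T(1534))) = (1119019 + 2295209)*((-75/4*1259 + 5*√(-3 + 1259)/4) + (-229622 + (-625 + 1534))) = 3414228*((-94425/4 + 5*√1256/4) + (-229622 + 909)) = 3414228*((-94425/4 + 5*(2*√314)/4) - 228713) = 3414228*((-94425/4 + 5*√314/2) - 228713) = 3414228*(-1009277/4 + 5*√314/2) = -861475448289 + 8535570*√314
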